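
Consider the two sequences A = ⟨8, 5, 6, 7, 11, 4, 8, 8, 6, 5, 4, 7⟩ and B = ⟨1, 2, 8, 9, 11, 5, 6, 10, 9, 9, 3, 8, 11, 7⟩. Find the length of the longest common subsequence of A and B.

5

Backtracking the LCS table gives one alignment: 8 (A1,B3) → 5 (A2,B6) → 6 (A3,B7) → 11 (A5,B13) → 7 (A12,B14).
So the longest common subsequence has length 5.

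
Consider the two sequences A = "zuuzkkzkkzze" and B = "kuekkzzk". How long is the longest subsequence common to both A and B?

5

A longest common subsequence is ukkzk (length 5); the LCS DP confirms no longer common subsequence exists.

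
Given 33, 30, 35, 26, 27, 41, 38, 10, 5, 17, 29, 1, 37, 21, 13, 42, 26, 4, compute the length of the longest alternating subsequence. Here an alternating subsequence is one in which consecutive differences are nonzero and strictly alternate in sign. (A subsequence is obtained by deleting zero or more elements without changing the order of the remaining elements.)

Track the best alternating length ending on an up-step vs a down-step at each position: up/down = 1/1, 1/2, 3/1, 1/4, 5/4, 5/1, 5/6, 1/6, 1/6, 7/6, 7/6, 1/8, 9/6, 9/10, 9/10, 11/1, 11/12, 9/12.
The maximum over both is 12; one such subsequence is 33, 30, 35, 26, 27, 10, 17, 1, 37, 21, 42, 26.

12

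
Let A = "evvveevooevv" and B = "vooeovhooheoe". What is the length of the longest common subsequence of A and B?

6

Backtracking the LCS table gives one alignment: v (A2,B1) → e (A5,B4) → v (A7,B6) → o (A8,B9) → o (A9,B12) → e (A10,B13).
So the longest common subsequence has length 6.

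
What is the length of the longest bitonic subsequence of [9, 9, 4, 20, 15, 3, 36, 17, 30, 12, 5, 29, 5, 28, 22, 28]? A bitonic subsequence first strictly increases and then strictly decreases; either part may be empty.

7

Let inc[i] be the LIS ending at i and dec[i] the longest strictly decreasing subsequence starting at i. inc = [1, 1, 1, 2, 2, 1, 3, 3, 4, 2, 2, 4, 2, 4, 4, 5], dec = [3, 3, 2, 4, 3, 1, 5, 3, 4, 2, 1, 3, 1, 2, 1, 1].
max_i inc[i]+dec[i]−1 = 7, with one witness 9, 20, 36, 30, 29, 28, 22.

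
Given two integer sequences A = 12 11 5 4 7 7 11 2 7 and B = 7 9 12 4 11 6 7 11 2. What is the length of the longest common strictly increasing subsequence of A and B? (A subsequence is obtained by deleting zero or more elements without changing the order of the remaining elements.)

For each value that appears in both, track the longest common increasing run ending there.
The best achievable length is 3; one witness is 4, 7, 11 (A-positions 4,5,7, B-positions 4,7,8).

3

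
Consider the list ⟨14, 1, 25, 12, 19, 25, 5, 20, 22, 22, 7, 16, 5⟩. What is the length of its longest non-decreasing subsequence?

One longest non-decreasing subsequence is 1, 12, 19, 20, 22, 22 (positions 2,4,5,8,9,10), of length 6; no longer one exists.

6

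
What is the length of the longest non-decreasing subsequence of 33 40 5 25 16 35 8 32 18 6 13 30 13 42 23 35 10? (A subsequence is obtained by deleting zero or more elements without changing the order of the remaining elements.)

One longest non-decreasing subsequence is 5, 8, 13, 13, 23, 35 (positions 3,7,11,13,15,16), of length 6; no longer one exists.

6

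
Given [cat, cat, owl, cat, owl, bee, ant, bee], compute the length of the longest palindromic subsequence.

One longest palindromic subsequence is bee ant bee (positions 6,7,8); it reads the same forward and backward, and the interval DP gives dp[1][8] = 3.

3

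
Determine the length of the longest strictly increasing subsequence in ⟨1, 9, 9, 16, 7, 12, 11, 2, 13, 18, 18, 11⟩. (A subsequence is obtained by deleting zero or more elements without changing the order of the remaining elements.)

Let dp[i] be the longest increasing subsequence ending at position i. Then dp = [1, 2, 2, 3, 2, 3, 3, 2, 4, 5, 5, 3].
The maximum is 5; one witness is 1, 9, 12, 13, 18 at positions 1,2,6,9,10.

5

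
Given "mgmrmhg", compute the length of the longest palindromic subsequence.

5

One longest palindromic subsequence is gmrmg (positions 2,3,4,5,7); it reads the same forward and backward, and the interval DP gives dp[1][7] = 5.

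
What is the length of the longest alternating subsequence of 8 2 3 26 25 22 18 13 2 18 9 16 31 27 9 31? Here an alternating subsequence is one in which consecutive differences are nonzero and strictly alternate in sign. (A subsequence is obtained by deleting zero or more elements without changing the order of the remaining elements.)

9

A longest alternating subsequence is 8, 2, 26, 13, 18, 9, 31, 27, 31 (positions 1,2,4,8,10,11,13,14,16); its 8 consecutive differences strictly alternate in sign, and length 9 is optimal.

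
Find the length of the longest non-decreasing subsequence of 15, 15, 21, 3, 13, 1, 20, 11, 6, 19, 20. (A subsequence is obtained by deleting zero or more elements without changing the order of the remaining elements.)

4

Scanning left to right, the best length ending at each element is: 15→1, 15→2, 21→3, 3→1, 13→2, 1→1, 20→3, 11→2, 6→2, 19→3, 20→4.
So the longest non-decreasing subsequence has length 4, e.g. 15, 15, 20, 20.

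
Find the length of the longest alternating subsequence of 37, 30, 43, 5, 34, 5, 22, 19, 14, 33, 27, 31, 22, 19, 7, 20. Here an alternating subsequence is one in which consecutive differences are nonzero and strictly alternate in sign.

A longest alternating subsequence is 37, 30, 43, 5, 34, 5, 22, 19, 33, 27, 31, 19, 20 (positions 1,2,3,4,5,6,7,8,10,11,12,14,16); its 12 consecutive differences strictly alternate in sign, and length 13 is optimal.

13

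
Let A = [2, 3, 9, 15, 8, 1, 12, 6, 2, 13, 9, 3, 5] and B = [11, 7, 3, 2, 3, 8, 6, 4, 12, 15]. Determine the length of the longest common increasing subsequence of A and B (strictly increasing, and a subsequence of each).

4

For each value that appears in both, track the longest common increasing run ending there.
The best achievable length is 4; one witness is 2, 3, 8, 12 (A-positions 1,2,5,7, B-positions 4,5,6,9).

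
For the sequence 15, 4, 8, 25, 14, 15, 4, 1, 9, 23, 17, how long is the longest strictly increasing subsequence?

One longest increasing subsequence is 4, 8, 14, 15, 23 (positions 2,3,5,6,10), of length 5; no longer one exists.

5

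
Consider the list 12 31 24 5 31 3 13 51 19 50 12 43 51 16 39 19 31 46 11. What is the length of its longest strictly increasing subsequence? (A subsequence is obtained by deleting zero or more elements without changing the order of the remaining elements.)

One longest increasing subsequence is 12, 13, 16, 19, 31, 46 (positions 1,7,14,16,17,18), of length 6; no longer one exists.

6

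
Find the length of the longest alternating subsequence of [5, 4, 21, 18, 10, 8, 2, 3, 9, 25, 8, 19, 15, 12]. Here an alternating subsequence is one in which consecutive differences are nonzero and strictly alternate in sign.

8

Track the best alternating length ending on an up-step vs a down-step at each position: up/down = 1/1, 1/2, 3/1, 3/4, 3/4, 3/4, 1/4, 5/4, 5/4, 5/1, 5/6, 7/6, 7/8, 7/8.
The maximum over both is 8; one such subsequence is 5, 4, 21, 8, 9, 8, 19, 15.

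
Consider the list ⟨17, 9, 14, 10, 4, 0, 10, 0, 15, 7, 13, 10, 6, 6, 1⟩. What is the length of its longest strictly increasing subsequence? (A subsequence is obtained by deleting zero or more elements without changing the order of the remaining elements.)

One longest increasing subsequence is 9, 14, 15 (positions 2,3,9), of length 3; no longer one exists.

3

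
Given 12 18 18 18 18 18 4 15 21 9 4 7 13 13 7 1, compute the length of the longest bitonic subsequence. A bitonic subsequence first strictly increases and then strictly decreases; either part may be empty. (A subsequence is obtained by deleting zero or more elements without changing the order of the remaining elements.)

6

Let inc[i] be the LIS ending at i and dec[i] the longest strictly decreasing subsequence starting at i. inc = [1, 2, 2, 2, 2, 2, 1, 2, 3, 2, 1, 2, 3, 3, 2, 1], dec = [4, 5, 5, 5, 5, 5, 2, 4, 4, 3, 2, 2, 3, 3, 2, 1].
max_i inc[i]+dec[i]−1 = 6, with one witness 12, 18, 15, 13, 7, 1.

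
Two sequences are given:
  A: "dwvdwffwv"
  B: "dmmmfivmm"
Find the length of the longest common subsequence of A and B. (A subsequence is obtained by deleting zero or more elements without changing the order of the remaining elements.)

3

A longest common subsequence is dfv (length 3); the LCS DP confirms no longer common subsequence exists.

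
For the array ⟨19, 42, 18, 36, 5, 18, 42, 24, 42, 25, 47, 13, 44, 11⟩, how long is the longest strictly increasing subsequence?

5

Scanning left to right, the best length ending at each element is: 19→1, 42→2, 18→1, 36→2, 5→1, 18→2, 42→3, 24→3, 42→4, 25→4, 47→5, 13→2, 44→5, 11→2.
So the longest increasing subsequence has length 5, e.g. 5, 18, 24, 42, 47.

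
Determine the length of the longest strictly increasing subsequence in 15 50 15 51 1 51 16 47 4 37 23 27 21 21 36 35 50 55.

7

Scanning left to right, the best length ending at each element is: 15→1, 50→2, 15→1, 51→3, 1→1, 51→3, 16→2, 47→3, 4→2, 37→3, 23→3, 27→4, 21→3, 21→3, 36→5, 35→5, 50→6, 55→7.
So the longest increasing subsequence has length 7, e.g. 15, 16, 23, 27, 36, 50, 55.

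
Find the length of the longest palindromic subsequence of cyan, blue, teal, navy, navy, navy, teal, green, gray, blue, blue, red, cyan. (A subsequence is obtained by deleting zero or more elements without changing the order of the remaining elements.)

9

Using dp[i][j] = 2 + dp[i+1][j−1] if the ends match, else max(dp[i+1][j], dp[i][j−1]):
dp[1][13] = 9. A witness is cyan blue teal navy navy navy teal blue cyan at positions 1,2,3,4,5,6,7,11,13.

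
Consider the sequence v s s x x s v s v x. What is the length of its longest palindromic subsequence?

One longest palindromic subsequence is vssxxssv (positions 1,2,3,4,5,6,8,9); it reads the same forward and backward, and the interval DP gives dp[1][10] = 8.

8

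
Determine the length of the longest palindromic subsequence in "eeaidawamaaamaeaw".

One longest palindromic subsequence is wamaaamaw (positions 7,8,9,10,11,12,13,16,17); it reads the same forward and backward, and the interval DP gives dp[1][17] = 9.

9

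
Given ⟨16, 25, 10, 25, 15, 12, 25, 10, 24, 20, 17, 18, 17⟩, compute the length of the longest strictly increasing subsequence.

4

Scanning left to right, the best length ending at each element is: 16→1, 25→2, 10→1, 25→2, 15→2, 12→2, 25→3, 10→1, 24→3, 20→3, 17→3, 18→4, 17→3.
So the longest increasing subsequence has length 4, e.g. 10, 15, 17, 18.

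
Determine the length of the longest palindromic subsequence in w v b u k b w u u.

5

Using dp[i][j] = 2 + dp[i+1][j−1] if the ends match, else max(dp[i+1][j], dp[i][j−1]):
dp[1][9] = 5. A witness is wbkbw at positions 1,3,5,6,7.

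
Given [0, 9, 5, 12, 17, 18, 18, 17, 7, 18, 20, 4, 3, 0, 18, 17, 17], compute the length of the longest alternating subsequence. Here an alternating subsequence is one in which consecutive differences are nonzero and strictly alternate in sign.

9

Track the best alternating length ending on an up-step vs a down-step at each position: up/down = 1/1, 2/1, 2/3, 4/1, 4/1, 4/1, 4/1, 4/5, 4/5, 6/1, 6/1, 2/7, 2/7, 1/7, 8/7, 8/9, 8/9.
The maximum over both is 9; one such subsequence is 0, 9, 5, 18, 17, 18, 4, 18, 17.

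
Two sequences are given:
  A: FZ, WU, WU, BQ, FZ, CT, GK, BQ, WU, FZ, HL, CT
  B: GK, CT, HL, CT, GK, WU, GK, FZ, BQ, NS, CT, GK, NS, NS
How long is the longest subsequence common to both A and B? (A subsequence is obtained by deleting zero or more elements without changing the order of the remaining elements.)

A longest common subsequence is CT, GK, WU, FZ, CT (length 5); the LCS DP confirms no longer common subsequence exists.

5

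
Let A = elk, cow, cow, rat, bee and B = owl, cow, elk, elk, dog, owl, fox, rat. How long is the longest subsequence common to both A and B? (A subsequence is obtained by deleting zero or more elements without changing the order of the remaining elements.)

Backtracking the LCS table gives one alignment: elk (A1,B4) → rat (A4,B8).
So the longest common subsequence has length 2.

2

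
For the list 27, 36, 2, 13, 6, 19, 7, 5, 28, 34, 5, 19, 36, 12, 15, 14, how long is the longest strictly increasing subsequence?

One longest increasing subsequence is 2, 13, 19, 28, 34, 36 (positions 3,4,6,9,10,13), of length 6; no longer one exists.

6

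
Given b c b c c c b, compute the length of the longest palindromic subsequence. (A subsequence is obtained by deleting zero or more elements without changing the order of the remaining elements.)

Using dp[i][j] = 2 + dp[i+1][j−1] if the ends match, else max(dp[i+1][j], dp[i][j−1]):
dp[1][7] = 6. A witness is bccccb at positions 1,2,4,5,6,7.

6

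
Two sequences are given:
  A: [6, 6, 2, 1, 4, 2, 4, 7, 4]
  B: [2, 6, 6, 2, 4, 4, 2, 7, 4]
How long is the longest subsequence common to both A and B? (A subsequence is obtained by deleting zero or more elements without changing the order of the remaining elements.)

7

A longest common subsequence is 6, 6, 2, 4, 2, 7, 4 (length 7); the LCS DP confirms no longer common subsequence exists.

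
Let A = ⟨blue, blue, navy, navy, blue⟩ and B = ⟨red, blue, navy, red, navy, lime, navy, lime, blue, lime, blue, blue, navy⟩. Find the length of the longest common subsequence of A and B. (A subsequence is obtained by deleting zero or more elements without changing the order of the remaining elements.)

A longest common subsequence is blue, navy, navy, blue (length 4); the LCS DP confirms no longer common subsequence exists.

4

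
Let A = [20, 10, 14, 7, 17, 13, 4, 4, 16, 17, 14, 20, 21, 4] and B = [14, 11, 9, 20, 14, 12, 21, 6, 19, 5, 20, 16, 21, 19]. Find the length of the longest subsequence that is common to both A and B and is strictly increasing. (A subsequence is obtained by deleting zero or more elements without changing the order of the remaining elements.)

3

For each value that appears in both, track the longest common increasing run ending there.
The best achievable length is 3; one witness is 14, 20, 21 (A-positions 3,12,13, B-positions 1,4,7).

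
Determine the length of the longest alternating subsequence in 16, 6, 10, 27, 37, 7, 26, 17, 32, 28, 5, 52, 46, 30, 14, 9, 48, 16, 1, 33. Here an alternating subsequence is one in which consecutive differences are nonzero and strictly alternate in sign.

13

A longest alternating subsequence is 16, 6, 10, 7, 26, 17, 32, 28, 52, 46, 48, 16, 33 (positions 1,2,3,6,7,8,9,10,12,13,17,18,20); its 12 consecutive differences strictly alternate in sign, and length 13 is optimal.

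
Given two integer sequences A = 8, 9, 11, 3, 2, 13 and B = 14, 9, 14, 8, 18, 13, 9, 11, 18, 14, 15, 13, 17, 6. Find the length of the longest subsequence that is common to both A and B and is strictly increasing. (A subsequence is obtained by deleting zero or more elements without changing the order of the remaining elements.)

4

A longest common strictly increasing subsequence is 8, 9, 11, 13 (length 4); it appears in order in both A and B, and no longer such subsequence exists.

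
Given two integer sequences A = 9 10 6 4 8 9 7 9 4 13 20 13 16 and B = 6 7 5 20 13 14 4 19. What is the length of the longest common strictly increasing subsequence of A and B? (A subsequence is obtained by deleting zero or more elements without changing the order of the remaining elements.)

For each value that appears in both, track the longest common increasing run ending there.
The best achievable length is 3; one witness is 6, 7, 20 (A-positions 3,7,11, B-positions 1,2,4).

3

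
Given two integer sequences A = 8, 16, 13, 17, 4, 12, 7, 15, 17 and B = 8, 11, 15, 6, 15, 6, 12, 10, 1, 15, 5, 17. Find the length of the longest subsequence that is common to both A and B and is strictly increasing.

4

For each value that appears in both, track the longest common increasing run ending there.
The best achievable length is 4; one witness is 8, 12, 15, 17 (A-positions 1,6,8,9, B-positions 1,7,10,12).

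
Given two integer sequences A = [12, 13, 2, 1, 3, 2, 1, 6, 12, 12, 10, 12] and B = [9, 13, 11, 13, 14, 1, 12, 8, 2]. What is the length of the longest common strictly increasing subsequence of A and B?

A longest common strictly increasing subsequence is 1, 12 (length 2); it appears in order in both A and B, and no longer such subsequence exists.

2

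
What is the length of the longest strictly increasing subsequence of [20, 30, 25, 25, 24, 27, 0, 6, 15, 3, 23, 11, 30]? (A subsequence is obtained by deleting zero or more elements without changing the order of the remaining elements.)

5

One longest increasing subsequence is 0, 6, 15, 23, 30 (positions 7,8,9,11,13), of length 5; no longer one exists.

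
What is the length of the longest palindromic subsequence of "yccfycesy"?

Using dp[i][j] = 2 + dp[i+1][j−1] if the ends match, else max(dp[i+1][j], dp[i][j−1]):
dp[1][9] = 5. A witness is ycycy at positions 1,3,5,6,9.

5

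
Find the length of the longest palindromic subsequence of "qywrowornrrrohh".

6

Using dp[i][j] = 2 + dp[i+1][j−1] if the ends match, else max(dp[i+1][j], dp[i][j−1]):
dp[1][15] = 6. A witness is orrrro at positions 7,8,10,11,12,13.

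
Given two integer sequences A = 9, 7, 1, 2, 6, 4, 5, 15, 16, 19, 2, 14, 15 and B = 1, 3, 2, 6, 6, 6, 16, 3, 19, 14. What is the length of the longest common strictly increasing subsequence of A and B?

For each value that appears in both, track the longest common increasing run ending there.
The best achievable length is 5; one witness is 1, 2, 6, 16, 19 (A-positions 3,4,5,9,10, B-positions 1,3,4,7,9).

5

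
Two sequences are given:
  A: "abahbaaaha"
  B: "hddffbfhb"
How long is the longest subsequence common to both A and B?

3

A longest common subsequence is bhb (length 3); the LCS DP confirms no longer common subsequence exists.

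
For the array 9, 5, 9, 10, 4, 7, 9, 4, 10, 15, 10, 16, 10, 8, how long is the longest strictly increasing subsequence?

Scanning left to right, the best length ending at each element is: 9→1, 5→1, 9→2, 10→3, 4→1, 7→2, 9→3, 4→1, 10→4, 15→5, 10→4, 16→6, 10→4, 8→3.
So the longest increasing subsequence has length 6, e.g. 5, 7, 9, 10, 15, 16.

6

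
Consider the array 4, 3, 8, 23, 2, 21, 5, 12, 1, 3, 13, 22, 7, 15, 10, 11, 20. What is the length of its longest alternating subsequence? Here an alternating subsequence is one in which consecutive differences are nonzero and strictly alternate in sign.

A longest alternating subsequence is 4, 3, 8, 2, 21, 5, 12, 1, 13, 7, 15, 10, 11 (positions 1,2,3,5,6,7,8,9,11,13,14,15,16); its 12 consecutive differences strictly alternate in sign, and length 13 is optimal.

13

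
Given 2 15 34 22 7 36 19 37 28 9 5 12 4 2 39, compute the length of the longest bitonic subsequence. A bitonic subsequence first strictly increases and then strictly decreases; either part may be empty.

10

One longest bitonic subsequence is 2, 15, 34, 36, 37, 28, 9, 5, 4, 2 (positions 1,2,3,6,8,9,10,11,13,14): it rises to 37 then falls. Length 10 is optimal.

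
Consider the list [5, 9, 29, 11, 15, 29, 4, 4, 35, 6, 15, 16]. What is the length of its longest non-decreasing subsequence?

6

Let dp[i] be the longest non-decreasing subsequence ending at position i. Then dp = [1, 2, 3, 3, 4, 5, 1, 2, 6, 3, 5, 6].
The maximum is 6; one witness is 5, 9, 11, 15, 29, 35 at positions 1,2,4,5,6,9.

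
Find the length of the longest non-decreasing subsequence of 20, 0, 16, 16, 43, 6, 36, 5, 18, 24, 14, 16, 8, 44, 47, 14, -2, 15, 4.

7

Let dp[i] be the longest non-decreasing subsequence ending at position i. Then dp = [1, 1, 2, 3, 4, 2, 4, 2, 4, 5, 3, 4, 3, 6, 7, 4, 1, 5, 2].
The maximum is 7; one witness is 0, 16, 16, 18, 24, 44, 47 at positions 2,3,4,9,10,14,15.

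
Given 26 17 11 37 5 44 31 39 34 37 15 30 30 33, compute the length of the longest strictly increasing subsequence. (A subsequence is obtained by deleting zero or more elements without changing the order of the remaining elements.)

Scanning left to right, the best length ending at each element is: 26→1, 17→1, 11→1, 37→2, 5→1, 44→3, 31→2, 39→3, 34→3, 37→4, 15→2, 30→3, 30→3, 33→4.
So the longest increasing subsequence has length 4, e.g. 26, 31, 34, 37.

4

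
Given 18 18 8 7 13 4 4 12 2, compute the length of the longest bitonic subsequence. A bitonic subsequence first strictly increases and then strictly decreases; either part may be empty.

5

Let inc[i] be the LIS ending at i and dec[i] the longest strictly decreasing subsequence starting at i. inc = [1, 1, 1, 1, 2, 1, 1, 2, 1], dec = [5, 5, 4, 3, 3, 2, 2, 2, 1].
max_i inc[i]+dec[i]−1 = 5, with one witness 18, 8, 7, 4, 2.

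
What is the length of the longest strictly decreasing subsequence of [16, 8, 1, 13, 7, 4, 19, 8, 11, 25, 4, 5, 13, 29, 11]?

4

Let dp[i] be the longest decreasing subsequence ending at position i. Then dp = [1, 2, 3, 2, 3, 4, 1, 3, 3, 1, 4, 4, 2, 1, 3].
The maximum is 4; one witness is 16, 8, 7, 4 at positions 1,2,5,6.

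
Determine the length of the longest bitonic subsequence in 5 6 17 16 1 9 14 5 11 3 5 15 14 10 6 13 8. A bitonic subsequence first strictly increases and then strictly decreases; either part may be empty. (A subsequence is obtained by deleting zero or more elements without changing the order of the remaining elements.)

Let inc[i] be the LIS ending at i and dec[i] the longest strictly decreasing subsequence starting at i. inc = [1, 2, 3, 3, 1, 3, 4, 2, 4, 2, 3, 5, 5, 4, 4, 5, 5], dec = [2, 3, 6, 5, 1, 3, 4, 2, 3, 1, 1, 4, 3, 2, 1, 2, 1].
max_i inc[i]+dec[i]−1 = 8, with one witness 5, 6, 17, 16, 15, 14, 13, 8.

8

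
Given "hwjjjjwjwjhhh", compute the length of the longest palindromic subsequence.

One longest palindromic subsequence is hwjjjjjwh (positions 1,2,3,4,5,6,8,9,13); it reads the same forward and backward, and the interval DP gives dp[1][13] = 9.

9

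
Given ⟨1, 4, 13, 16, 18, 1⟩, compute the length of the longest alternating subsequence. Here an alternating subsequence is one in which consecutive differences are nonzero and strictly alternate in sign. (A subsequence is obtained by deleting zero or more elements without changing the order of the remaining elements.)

Track the best alternating length ending on an up-step vs a down-step at each position: up/down = 1/1, 2/1, 2/1, 2/1, 2/1, 1/3.
The maximum over both is 3; one such subsequence is 1, 4, 1.

3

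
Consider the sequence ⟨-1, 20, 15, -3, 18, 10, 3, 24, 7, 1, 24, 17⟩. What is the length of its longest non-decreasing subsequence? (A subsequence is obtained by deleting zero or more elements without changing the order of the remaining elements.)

Let dp[i] be the longest non-decreasing subsequence ending at position i. Then dp = [1, 2, 2, 1, 3, 2, 2, 4, 3, 2, 5, 4].
The maximum is 5; one witness is -1, 15, 18, 24, 24 at positions 1,3,5,8,11.

5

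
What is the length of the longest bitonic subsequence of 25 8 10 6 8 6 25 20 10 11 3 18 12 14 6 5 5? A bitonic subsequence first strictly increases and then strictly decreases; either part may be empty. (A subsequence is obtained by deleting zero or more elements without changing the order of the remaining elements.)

Let inc[i] be the LIS ending at i and dec[i] the longest strictly decreasing subsequence starting at i. inc = [1, 1, 2, 1, 2, 1, 3, 3, 3, 4, 1, 5, 5, 6, 2, 2, 2], dec = [6, 3, 4, 2, 3, 2, 6, 5, 3, 3, 1, 4, 3, 3, 2, 1, 1].
max_i inc[i]+dec[i]−1 = 8, with one witness 8, 10, 25, 20, 18, 14, 6, 5.

8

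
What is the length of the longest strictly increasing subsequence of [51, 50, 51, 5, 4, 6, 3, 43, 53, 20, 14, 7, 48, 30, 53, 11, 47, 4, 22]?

One longest increasing subsequence is 5, 6, 43, 48, 53 (positions 4,6,8,13,15), of length 5; no longer one exists.

5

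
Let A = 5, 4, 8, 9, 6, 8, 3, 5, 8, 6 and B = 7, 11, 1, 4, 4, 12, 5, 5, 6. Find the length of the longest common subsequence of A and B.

3

Backtracking the LCS table gives one alignment: 5 (A1,B7) → 5 (A8,B8) → 6 (A10,B9).
So the longest common subsequence has length 3.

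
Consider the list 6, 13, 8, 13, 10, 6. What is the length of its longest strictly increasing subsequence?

One longest increasing subsequence is 6, 8, 13 (positions 1,3,4), of length 3; no longer one exists.

3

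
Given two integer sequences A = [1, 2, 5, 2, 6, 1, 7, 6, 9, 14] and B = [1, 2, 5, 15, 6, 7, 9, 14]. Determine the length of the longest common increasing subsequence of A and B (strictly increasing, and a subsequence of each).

7

A longest common strictly increasing subsequence is 1, 2, 5, 6, 7, 9, 14 (length 7); it appears in order in both A and B, and no longer such subsequence exists.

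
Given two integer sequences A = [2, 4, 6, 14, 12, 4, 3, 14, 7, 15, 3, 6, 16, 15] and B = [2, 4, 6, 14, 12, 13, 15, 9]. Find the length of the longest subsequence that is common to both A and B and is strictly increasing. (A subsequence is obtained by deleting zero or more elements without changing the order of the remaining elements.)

5

For each value that appears in both, track the longest common increasing run ending there.
The best achievable length is 5; one witness is 2, 4, 6, 14, 15 (A-positions 1,2,3,4,10, B-positions 1,2,3,4,7).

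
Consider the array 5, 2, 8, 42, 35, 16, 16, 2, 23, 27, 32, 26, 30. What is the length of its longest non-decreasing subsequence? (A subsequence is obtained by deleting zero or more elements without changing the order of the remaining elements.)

7

One longest non-decreasing subsequence is 5, 8, 16, 16, 23, 27, 32 (positions 1,3,6,7,9,10,11), of length 7; no longer one exists.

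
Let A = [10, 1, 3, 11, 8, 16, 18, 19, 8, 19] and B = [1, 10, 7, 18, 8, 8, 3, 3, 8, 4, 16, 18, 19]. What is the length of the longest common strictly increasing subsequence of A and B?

6

For each value that appears in both, track the longest common increasing run ending there.
The best achievable length is 6; one witness is 1, 3, 8, 16, 18, 19 (A-positions 2,3,5,6,7,8, B-positions 1,7,9,11,12,13).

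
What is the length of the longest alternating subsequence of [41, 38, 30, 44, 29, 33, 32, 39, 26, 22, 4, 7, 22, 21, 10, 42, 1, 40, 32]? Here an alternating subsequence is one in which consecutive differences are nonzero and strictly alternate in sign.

14

A longest alternating subsequence is 41, 38, 44, 29, 33, 32, 39, 4, 22, 21, 42, 1, 40, 32 (positions 1,2,4,5,6,7,8,11,13,14,16,17,18,19); its 13 consecutive differences strictly alternate in sign, and length 14 is optimal.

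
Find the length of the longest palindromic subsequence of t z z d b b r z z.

6

Using dp[i][j] = 2 + dp[i+1][j−1] if the ends match, else max(dp[i+1][j], dp[i][j−1]):
dp[1][9] = 6. A witness is zzbbzz at positions 2,3,5,6,8,9.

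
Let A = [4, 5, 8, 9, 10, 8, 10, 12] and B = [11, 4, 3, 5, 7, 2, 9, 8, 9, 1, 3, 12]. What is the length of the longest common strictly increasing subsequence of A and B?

A longest common strictly increasing subsequence is 4, 5, 8, 9, 12 (length 5); it appears in order in both A and B, and no longer such subsequence exists.

5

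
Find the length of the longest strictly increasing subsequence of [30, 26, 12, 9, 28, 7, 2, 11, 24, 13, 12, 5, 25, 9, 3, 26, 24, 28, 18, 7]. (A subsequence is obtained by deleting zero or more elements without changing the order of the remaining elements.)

6

Scanning left to right, the best length ending at each element is: 30→1, 26→1, 12→1, 9→1, 28→2, 7→1, 2→1, 11→2, 24→3, 13→3, 12→3, 5→2, 25→4, 9→3, 3→2, 26→5, 24→4, 28→6, 18→4, 7→3.
So the longest increasing subsequence has length 6, e.g. 9, 11, 24, 25, 26, 28.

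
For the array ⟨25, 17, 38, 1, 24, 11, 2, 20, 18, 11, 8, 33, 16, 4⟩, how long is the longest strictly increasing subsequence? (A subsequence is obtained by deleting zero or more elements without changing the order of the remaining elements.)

One longest increasing subsequence is 1, 11, 20, 33 (positions 4,6,8,12), of length 4; no longer one exists.

4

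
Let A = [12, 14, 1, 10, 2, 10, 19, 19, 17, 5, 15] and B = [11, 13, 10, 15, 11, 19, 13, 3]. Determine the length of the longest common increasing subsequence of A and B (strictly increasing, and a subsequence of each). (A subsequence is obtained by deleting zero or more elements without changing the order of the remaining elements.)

2

For each value that appears in both, track the longest common increasing run ending there.
The best achievable length is 2; one witness is 10, 15 (A-positions 4,11, B-positions 3,4).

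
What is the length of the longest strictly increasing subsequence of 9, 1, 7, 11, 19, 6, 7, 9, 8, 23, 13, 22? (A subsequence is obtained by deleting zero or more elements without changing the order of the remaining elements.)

6

One longest increasing subsequence is 1, 6, 7, 9, 13, 22 (positions 2,6,7,8,11,12), of length 6; no longer one exists.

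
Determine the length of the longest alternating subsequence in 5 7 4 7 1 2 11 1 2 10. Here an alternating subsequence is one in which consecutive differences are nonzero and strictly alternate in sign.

Track the best alternating length ending on an up-step vs a down-step at each position: up/down = 1/1, 2/1, 1/3, 4/1, 1/5, 6/5, 6/1, 1/7, 8/7, 8/7.
The maximum over both is 8; one such subsequence is 5, 7, 4, 7, 1, 2, 1, 2.

8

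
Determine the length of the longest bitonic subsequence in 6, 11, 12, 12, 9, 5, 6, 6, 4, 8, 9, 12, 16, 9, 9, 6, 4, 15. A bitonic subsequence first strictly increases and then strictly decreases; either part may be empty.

9

Let inc[i] be the LIS ending at i and dec[i] the longest strictly decreasing subsequence starting at i. inc = [1, 2, 3, 3, 2, 1, 2, 2, 1, 3, 4, 5, 6, 4, 4, 2, 1, 6], dec = [3, 5, 5, 5, 4, 2, 2, 2, 1, 3, 3, 4, 4, 3, 3, 2, 1, 1].
max_i inc[i]+dec[i]−1 = 9, with one witness 5, 6, 8, 9, 12, 16, 9, 6, 4.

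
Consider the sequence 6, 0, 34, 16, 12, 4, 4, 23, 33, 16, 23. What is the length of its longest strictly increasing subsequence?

Let dp[i] be the longest increasing subsequence ending at position i. Then dp = [1, 1, 2, 2, 2, 2, 2, 3, 4, 3, 4].
The maximum is 4; one witness is 6, 16, 23, 33 at positions 1,4,8,9.

4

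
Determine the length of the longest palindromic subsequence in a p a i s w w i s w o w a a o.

9

One longest palindromic subsequence is aawwswwaa (positions 1,3,6,7,9,10,12,13,14); it reads the same forward and backward, and the interval DP gives dp[1][15] = 9.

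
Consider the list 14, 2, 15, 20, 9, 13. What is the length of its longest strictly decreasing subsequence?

2

Let dp[i] be the longest decreasing subsequence ending at position i. Then dp = [1, 2, 1, 1, 2, 2].
The maximum is 2; one witness is 14, 2 at positions 1,2.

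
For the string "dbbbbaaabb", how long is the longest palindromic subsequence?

7

Using dp[i][j] = 2 + dp[i+1][j−1] if the ends match, else max(dp[i+1][j], dp[i][j−1]):
dp[1][10] = 7. A witness is bbaaabb at positions 2,3,6,7,8,9,10.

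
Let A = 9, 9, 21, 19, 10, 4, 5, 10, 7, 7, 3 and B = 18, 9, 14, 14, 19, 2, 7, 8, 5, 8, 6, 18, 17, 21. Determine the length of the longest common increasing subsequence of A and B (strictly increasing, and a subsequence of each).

2

A longest common strictly increasing subsequence is 9, 19 (length 2); it appears in order in both A and B, and no longer such subsequence exists.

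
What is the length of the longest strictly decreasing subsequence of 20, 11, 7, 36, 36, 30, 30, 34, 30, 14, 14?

4

Scanning left to right, the best length ending at each element is: 20→1, 11→2, 7→3, 36→1, 36→1, 30→2, 30→2, 34→2, 30→3, 14→4, 14→4.
So the longest decreasing subsequence has length 4, e.g. 36, 34, 30, 14.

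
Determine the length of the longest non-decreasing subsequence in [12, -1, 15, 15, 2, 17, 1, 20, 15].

5

Scanning left to right, the best length ending at each element is: 12→1, -1→1, 15→2, 15→3, 2→2, 17→4, 1→2, 20→5, 15→4.
So the longest non-decreasing subsequence has length 5, e.g. 12, 15, 15, 17, 20.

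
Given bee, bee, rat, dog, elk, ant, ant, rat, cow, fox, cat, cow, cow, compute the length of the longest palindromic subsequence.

One longest palindromic subsequence is rat ant ant rat (positions 3,6,7,8); it reads the same forward and backward, and the interval DP gives dp[1][13] = 4.

4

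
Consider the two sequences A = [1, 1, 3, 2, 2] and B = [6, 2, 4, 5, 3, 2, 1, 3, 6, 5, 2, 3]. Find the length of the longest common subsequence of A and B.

3

Backtracking the LCS table gives one alignment: 1 (A2,B7) → 3 (A3,B8) → 2 (A4,B11).
So the longest common subsequence has length 3.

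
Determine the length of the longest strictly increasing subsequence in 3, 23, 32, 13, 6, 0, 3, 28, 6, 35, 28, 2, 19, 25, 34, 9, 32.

Let dp[i] be the longest increasing subsequence ending at position i. Then dp = [1, 2, 3, 2, 2, 1, 2, 3, 3, 4, 4, 2, 4, 5, 6, 4, 6].
The maximum is 6; one witness is 0, 3, 6, 19, 25, 34 at positions 6,7,9,13,14,15.

6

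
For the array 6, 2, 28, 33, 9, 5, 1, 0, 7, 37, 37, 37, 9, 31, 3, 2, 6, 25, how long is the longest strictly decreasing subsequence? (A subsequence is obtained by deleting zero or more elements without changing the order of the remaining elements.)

5

Let dp[i] be the longest decreasing subsequence ending at position i. Then dp = [1, 2, 1, 1, 2, 3, 4, 5, 3, 1, 1, 1, 2, 2, 4, 5, 4, 3].
The maximum is 5; one witness is 28, 9, 5, 1, 0 at positions 3,5,6,7,8.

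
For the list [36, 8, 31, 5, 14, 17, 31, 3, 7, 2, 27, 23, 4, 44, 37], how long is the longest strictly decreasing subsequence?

One longest decreasing subsequence is 36, 8, 5, 3, 2 (positions 1,2,4,8,10), of length 5; no longer one exists.

5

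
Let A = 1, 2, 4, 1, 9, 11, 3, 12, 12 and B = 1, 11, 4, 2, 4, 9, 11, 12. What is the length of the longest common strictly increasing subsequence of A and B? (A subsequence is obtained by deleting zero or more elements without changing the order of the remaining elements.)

A longest common strictly increasing subsequence is 1, 2, 4, 9, 11, 12 (length 6); it appears in order in both A and B, and no longer such subsequence exists.

6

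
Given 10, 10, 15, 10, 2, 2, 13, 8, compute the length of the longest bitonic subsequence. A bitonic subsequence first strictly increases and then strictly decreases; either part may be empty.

Let inc[i] be the LIS ending at i and dec[i] the longest strictly decreasing subsequence starting at i. inc = [1, 1, 2, 1, 1, 1, 2, 2], dec = [2, 2, 3, 2, 1, 1, 2, 1].
max_i inc[i]+dec[i]−1 = 4, with one witness 10, 15, 13, 8.

4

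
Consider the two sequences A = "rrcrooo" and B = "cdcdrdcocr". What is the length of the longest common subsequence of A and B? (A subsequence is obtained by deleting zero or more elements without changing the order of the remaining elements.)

3

Backtracking the LCS table gives one alignment: r (A1,B5) → c (A3,B9) → r (A4,B10).
So the longest common subsequence has length 3.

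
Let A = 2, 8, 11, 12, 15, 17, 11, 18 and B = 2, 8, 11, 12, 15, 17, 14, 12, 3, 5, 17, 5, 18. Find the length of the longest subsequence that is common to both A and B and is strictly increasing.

A longest common strictly increasing subsequence is 2, 8, 11, 12, 15, 17, 18 (length 7); it appears in order in both A and B, and no longer such subsequence exists.

7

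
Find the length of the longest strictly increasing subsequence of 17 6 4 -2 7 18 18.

3

One longest increasing subsequence is 6, 7, 18 (positions 2,5,6), of length 3; no longer one exists.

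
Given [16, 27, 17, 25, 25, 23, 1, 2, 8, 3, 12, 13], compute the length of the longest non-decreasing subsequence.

5

One longest non-decreasing subsequence is 1, 2, 8, 12, 13 (positions 7,8,9,11,12), of length 5; no longer one exists.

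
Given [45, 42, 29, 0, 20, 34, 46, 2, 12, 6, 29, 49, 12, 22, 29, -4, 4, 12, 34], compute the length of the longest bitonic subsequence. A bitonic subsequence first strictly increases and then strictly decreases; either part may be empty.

Let inc[i] be the LIS ending at i and dec[i] the longest strictly decreasing subsequence starting at i. inc = [1, 1, 1, 1, 2, 3, 4, 2, 3, 3, 4, 5, 4, 5, 6, 1, 3, 4, 7], dec = [7, 6, 5, 2, 4, 4, 4, 2, 3, 2, 3, 3, 2, 2, 2, 1, 1, 1, 1].
max_i inc[i]+dec[i]−1 = 7, with one witness 45, 42, 29, 20, 12, 6, 4.

7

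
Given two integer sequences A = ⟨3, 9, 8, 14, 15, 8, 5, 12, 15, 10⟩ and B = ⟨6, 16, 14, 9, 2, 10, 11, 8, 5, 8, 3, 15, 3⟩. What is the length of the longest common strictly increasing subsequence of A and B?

2

A longest common strictly increasing subsequence is 9, 10 (length 2); it appears in order in both A and B, and no longer such subsequence exists.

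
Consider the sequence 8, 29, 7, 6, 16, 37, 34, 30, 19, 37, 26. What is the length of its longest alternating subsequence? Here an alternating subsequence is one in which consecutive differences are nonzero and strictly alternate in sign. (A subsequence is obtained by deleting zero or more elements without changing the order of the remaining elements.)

7

Track the best alternating length ending on an up-step vs a down-step at each position: up/down = 1/1, 2/1, 1/3, 1/3, 4/3, 4/1, 4/5, 4/5, 4/5, 6/1, 6/7.
The maximum over both is 7; one such subsequence is 8, 29, 7, 37, 34, 37, 26.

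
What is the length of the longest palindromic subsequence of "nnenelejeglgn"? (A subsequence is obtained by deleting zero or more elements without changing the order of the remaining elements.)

7

Using dp[i][j] = 2 + dp[i+1][j−1] if the ends match, else max(dp[i+1][j], dp[i][j−1]):
dp[1][13] = 7. A witness is nlejeln at positions 1,6,7,8,9,11,13.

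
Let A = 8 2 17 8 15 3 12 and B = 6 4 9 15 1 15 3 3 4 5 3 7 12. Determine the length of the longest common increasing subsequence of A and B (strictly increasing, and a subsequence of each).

A longest common strictly increasing subsequence is 3, 12 (length 2); it appears in order in both A and B, and no longer such subsequence exists.

2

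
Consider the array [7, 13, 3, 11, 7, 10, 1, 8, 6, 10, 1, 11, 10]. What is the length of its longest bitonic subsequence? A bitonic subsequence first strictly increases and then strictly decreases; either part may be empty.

7

One longest bitonic subsequence is 7, 13, 11, 10, 8, 6, 1 (positions 1,2,4,6,8,9,11): it rises to 13 then falls. Length 7 is optimal.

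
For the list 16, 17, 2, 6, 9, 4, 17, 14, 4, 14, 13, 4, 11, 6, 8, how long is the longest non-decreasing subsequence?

6

Scanning left to right, the best length ending at each element is: 16→1, 17→2, 2→1, 6→2, 9→3, 4→2, 17→4, 14→4, 4→3, 14→5, 13→4, 4→4, 11→5, 6→5, 8→6.
So the longest non-decreasing subsequence has length 6, e.g. 2, 4, 4, 4, 6, 8.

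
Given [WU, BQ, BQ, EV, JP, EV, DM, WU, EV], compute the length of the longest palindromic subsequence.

One longest palindromic subsequence is WU EV JP EV WU (positions 1,4,5,6,8); it reads the same forward and backward, and the interval DP gives dp[1][9] = 5.

5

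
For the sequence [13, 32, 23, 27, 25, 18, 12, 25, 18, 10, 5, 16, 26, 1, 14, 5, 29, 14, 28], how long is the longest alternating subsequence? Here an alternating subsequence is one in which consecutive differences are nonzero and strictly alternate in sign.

14

A longest alternating subsequence is 13, 32, 23, 27, 18, 25, 10, 16, 1, 14, 5, 29, 14, 28 (positions 1,2,3,4,6,8,10,12,14,15,16,17,18,19); its 13 consecutive differences strictly alternate in sign, and length 14 is optimal.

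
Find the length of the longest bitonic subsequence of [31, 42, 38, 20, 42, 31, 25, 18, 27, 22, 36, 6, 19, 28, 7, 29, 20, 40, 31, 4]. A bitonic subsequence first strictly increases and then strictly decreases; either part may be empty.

9

One longest bitonic subsequence is 31, 42, 38, 31, 27, 22, 19, 7, 4 (positions 1,2,3,6,9,10,13,15,20): it rises to 42 then falls. Length 9 is optimal.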